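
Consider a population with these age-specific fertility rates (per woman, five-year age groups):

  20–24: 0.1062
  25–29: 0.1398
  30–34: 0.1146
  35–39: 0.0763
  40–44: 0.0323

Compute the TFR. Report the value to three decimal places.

2.346

Sum of ASFRs = 0.1062 + 0.1398 + 0.1146 + 0.0763 + 0.0323 = 0.4692
TFR = 5 × 0.4692 = 2.346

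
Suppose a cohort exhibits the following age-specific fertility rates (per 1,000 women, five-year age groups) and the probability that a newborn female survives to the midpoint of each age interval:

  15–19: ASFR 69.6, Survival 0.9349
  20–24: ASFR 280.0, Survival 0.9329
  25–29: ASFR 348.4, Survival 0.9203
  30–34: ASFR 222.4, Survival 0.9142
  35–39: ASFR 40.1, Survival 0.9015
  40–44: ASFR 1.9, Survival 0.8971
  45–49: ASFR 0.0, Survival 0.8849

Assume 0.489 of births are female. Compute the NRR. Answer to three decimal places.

Proportion female at birth = 0.489.
Survival-weighted fertility by age (5·fₓ·Sₓ):
  15–19: 5 × 69.6/1000 × 0.9349 = 0.32535
  20–24: 5 × 280.0/1000 × 0.9329 = 1.30606
  25–29: 5 × 348.4/1000 × 0.9203 = 1.60316
  30–34: 5 × 222.4/1000 × 0.9142 = 1.01659
  35–39: 5 × 40.1/1000 × 0.9015 = 0.18075
  40–44: 5 × 1.9/1000 × 0.8971 = 0.00852
  45–49: 5 × 0.0/1000 × 0.8849 = 0.00000
Sum = 4.44043
NRR = 0.489 × 4.44043 = 2.17137

2.171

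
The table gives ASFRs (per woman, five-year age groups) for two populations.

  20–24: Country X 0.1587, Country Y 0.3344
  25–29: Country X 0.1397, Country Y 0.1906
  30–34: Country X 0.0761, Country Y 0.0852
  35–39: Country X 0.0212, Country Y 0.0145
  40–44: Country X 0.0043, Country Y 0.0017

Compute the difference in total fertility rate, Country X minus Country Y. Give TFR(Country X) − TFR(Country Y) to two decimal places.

Country X:
  Sum of ASFRs = 0.1587 + 0.1397 + 0.0761 + 0.0212 + 0.0043 = 0.4000
  TFR = 5 × 0.4000 = 2
Country Y:
  Sum of ASFRs = 0.3344 + 0.1906 + 0.0852 + 0.0145 + 0.0017 = 0.6264
  TFR = 5 × 0.6264 = 3.132
Difference = 2 − 3.132 = -1.132

-1.13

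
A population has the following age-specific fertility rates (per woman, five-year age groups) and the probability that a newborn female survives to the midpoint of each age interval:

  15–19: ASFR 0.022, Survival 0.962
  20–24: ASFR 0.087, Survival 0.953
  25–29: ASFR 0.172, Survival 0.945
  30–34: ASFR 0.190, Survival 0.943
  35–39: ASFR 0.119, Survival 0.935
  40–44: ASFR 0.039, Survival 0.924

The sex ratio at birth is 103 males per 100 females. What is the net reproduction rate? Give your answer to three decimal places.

Proportion female at birth = 100 / (100 + 103) = 0.49261.
Survival-weighted fertility by age (5·fₓ·Sₓ):
  15–19: 5 × 0.022 × 0.962 = 0.10582
  20–24: 5 × 0.087 × 0.953 = 0.41456
  25–29: 5 × 0.172 × 0.945 = 0.81270
  30–34: 5 × 0.190 × 0.943 = 0.89585
  35–39: 5 × 0.119 × 0.935 = 0.55633
  40–44: 5 × 0.039 × 0.924 = 0.18018
Sum = 2.96544
NRR = 0.49261 × 2.96544 = 1.46081
NRR > 1, so each generation more than replaces itself.

1.461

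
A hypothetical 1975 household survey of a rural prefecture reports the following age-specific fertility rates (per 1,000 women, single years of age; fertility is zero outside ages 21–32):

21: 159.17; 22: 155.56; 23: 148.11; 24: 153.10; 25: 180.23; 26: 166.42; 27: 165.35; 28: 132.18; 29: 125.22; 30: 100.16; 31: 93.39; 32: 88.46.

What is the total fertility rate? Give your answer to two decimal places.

1.67

Sum of ASFRs = 159.17 + 155.56 + 148.11 + 153.10 + 180.23 + 166.42 + 165.35 + 132.18 + 125.22 + 100.16 + 93.39 + 88.46 = 1667.35
TFR = 1667.35 / 1000 = 1.66735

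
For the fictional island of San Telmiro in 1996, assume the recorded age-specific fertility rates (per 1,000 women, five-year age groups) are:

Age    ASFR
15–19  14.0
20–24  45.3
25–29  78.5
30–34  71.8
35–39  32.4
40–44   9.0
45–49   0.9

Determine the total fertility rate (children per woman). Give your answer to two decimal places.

Sum of ASFRs = 14.0 + 45.3 + 78.5 + 71.8 + 32.4 + 9.0 + 0.9 = 251.9
TFR = 5 × 251.9 / 1000 = 1.2595

1.26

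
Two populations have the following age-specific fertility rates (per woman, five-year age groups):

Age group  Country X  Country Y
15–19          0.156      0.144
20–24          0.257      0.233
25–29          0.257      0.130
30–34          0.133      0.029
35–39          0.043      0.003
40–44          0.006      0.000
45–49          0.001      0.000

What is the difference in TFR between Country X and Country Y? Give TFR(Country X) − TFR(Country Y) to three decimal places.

1.570

Country X:
  Sum of ASFRs = 0.156 + 0.257 + 0.257 + 0.133 + 0.043 + 0.006 + 0.001 = 0.853
  TFR = 5 × 0.853 = 4.265
Country Y:
  Sum of ASFRs = 0.144 + 0.233 + 0.130 + 0.029 + 0.003 + 0.000 + 0.000 = 0.539
  TFR = 5 × 0.539 = 2.695
Difference = 4.265 − 2.695 = 1.57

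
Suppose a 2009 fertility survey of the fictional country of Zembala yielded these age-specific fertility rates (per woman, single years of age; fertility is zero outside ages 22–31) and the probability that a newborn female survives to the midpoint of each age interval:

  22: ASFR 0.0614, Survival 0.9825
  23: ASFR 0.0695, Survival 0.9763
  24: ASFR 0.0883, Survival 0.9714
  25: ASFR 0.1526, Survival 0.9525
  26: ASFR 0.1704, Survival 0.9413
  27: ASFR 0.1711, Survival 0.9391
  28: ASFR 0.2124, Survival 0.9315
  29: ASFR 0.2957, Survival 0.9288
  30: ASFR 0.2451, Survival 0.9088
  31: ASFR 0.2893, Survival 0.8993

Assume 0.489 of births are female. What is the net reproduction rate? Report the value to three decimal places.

0.800

Proportion female at birth = 0.489.
Survival-weighted fertility by age (1·fₓ·Sₓ):
  22: 1 × 0.0614 × 0.9825 = 0.06033
  23: 1 × 0.0695 × 0.9763 = 0.06785
  24: 1 × 0.0883 × 0.9714 = 0.08577
  25: 1 × 0.1526 × 0.9525 = 0.14535
  26: 1 × 0.1704 × 0.9413 = 0.16040
  27: 1 × 0.1711 × 0.9391 = 0.16068
  28: 1 × 0.2124 × 0.9315 = 0.19785
  29: 1 × 0.2957 × 0.9288 = 0.27465
  30: 1 × 0.2451 × 0.9088 = 0.22275
  31: 1 × 0.2893 × 0.8993 = 0.26017
Sum = 1.63580
NRR = 0.489 × 1.63580 = 0.79991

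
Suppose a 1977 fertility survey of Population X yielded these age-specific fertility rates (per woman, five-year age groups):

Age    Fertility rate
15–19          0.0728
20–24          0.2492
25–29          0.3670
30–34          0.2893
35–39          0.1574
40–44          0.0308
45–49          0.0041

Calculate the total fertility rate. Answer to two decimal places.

5.85

Sum of ASFRs = 0.0728 + 0.2492 + 0.3670 + 0.2893 + 0.1574 + 0.0308 + 0.0041 = 1.1706
TFR = 5 × 1.1706 = 5.853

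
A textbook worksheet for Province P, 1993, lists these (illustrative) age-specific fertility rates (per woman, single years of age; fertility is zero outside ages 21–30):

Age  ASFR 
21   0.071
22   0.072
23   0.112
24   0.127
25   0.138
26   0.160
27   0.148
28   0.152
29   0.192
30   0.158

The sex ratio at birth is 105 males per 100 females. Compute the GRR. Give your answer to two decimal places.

Proportion female at birth = 100 / (100 + 105) = 0.48780.
Sum of ASFRs = 0.071 + 0.072 + 0.112 + 0.127 + 0.138 + 0.160 + 0.148 + 0.152 + 0.192 + 0.158 = 1.330
TFR = 1.33
GRR = 0.48780 × 1.33 = 0.64877

0.65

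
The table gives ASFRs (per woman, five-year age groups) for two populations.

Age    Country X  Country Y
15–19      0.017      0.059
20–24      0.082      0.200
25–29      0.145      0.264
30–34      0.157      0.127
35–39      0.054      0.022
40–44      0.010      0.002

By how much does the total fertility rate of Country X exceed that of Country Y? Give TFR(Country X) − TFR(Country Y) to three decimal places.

Country X:
  Sum of ASFRs = 0.017 + 0.082 + 0.145 + 0.157 + 0.054 + 0.010 = 0.465
  TFR = 5 × 0.465 = 2.325
Country Y:
  Sum of ASFRs = 0.059 + 0.200 + 0.264 + 0.127 + 0.022 + 0.002 = 0.674
  TFR = 5 × 0.674 = 3.37
Difference = 2.325 − 3.37 = -1.045

-1.045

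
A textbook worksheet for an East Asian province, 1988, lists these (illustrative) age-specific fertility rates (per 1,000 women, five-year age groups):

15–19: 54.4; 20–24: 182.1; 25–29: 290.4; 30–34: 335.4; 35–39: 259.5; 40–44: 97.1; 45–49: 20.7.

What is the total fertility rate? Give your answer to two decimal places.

6.20

Sum of ASFRs = 54.4 + 182.1 + 290.4 + 335.4 + 259.5 + 97.1 + 20.7 = 1239.6
TFR = 5 × 1239.6 / 1000 = 6.198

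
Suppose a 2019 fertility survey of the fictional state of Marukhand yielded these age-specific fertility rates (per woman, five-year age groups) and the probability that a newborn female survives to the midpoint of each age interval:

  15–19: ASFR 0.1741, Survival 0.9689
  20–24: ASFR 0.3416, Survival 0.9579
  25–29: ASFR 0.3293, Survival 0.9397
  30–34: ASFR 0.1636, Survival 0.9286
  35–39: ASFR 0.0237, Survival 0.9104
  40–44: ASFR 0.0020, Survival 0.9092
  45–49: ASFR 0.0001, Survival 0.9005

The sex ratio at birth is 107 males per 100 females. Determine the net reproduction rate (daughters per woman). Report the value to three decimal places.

2.369

Proportion female at birth = 100 / (100 + 107) = 0.48309.
Per-age-group product (5 × ASFR × survival probability):
  15–19: 5 × 0.1741 × 0.9689 = 0.84343
  20–24: 5 × 0.3416 × 0.9579 = 1.63609
  25–29: 5 × 0.3293 × 0.9397 = 1.54722
  30–34: 5 × 0.1636 × 0.9286 = 0.75959
  35–39: 5 × 0.0237 × 0.9104 = 0.10788
  40–44: 5 × 0.0020 × 0.9092 = 0.00909
  45–49: 5 × 0.0001 × 0.9005 = 0.00045
Sum = 4.90375
NRR = 0.48309 × 4.90375 = 2.36895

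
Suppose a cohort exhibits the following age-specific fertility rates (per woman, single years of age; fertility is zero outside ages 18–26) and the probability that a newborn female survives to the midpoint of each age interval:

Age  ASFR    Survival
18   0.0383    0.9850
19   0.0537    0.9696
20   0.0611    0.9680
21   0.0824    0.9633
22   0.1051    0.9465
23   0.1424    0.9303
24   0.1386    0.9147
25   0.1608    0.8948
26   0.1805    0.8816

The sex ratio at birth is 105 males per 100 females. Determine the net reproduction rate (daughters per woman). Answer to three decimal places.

Proportion female at birth = 100 / (100 + 105) = 0.48780.
Survival-weighted fertility by age (1·fₓ·Sₓ):
  18: 1 × 0.0383 × 0.9850 = 0.03773
  19: 1 × 0.0537 × 0.9696 = 0.05207
  20: 1 × 0.0611 × 0.9680 = 0.05914
  21: 1 × 0.0824 × 0.9633 = 0.07938
  22: 1 × 0.1051 × 0.9465 = 0.09948
  23: 1 × 0.1424 × 0.9303 = 0.13247
  24: 1 × 0.1386 × 0.9147 = 0.12678
  25: 1 × 0.1608 × 0.8948 = 0.14388
  26: 1 × 0.1805 × 0.8816 = 0.15913
Sum = 0.89006
NRR = 0.48780 × 0.89006 = 0.43417

0.434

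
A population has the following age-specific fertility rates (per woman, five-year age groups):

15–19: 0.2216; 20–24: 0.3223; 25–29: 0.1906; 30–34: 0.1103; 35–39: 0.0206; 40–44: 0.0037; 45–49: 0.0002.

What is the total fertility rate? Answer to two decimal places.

Sum of ASFRs = 0.2216 + 0.3223 + 0.1906 + 0.1103 + 0.0206 + 0.0037 + 0.0002 = 0.8693
TFR = 5 × 0.8693 = 4.3465

4.35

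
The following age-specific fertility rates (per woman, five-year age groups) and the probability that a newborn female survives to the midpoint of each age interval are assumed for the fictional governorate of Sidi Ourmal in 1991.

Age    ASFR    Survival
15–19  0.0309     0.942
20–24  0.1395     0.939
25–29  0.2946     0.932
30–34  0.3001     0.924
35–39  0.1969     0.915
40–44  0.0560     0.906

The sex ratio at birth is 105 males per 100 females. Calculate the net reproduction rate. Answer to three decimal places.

2.300

Proportion female at birth = 100 / (100 + 105) = 0.48780.
Per-age-group product (5 × ASFR × survival probability):
  15–19: 5 × 0.0309 × 0.942 = 0.14554
  20–24: 5 × 0.1395 × 0.939 = 0.65495
  25–29: 5 × 0.2946 × 0.932 = 1.37284
  30–34: 5 × 0.3001 × 0.924 = 1.38646
  35–39: 5 × 0.1969 × 0.915 = 0.90082
  40–44: 5 × 0.0560 × 0.906 = 0.25368
Sum = 4.71429
NRR = 0.48780 × 4.71429 = 2.29963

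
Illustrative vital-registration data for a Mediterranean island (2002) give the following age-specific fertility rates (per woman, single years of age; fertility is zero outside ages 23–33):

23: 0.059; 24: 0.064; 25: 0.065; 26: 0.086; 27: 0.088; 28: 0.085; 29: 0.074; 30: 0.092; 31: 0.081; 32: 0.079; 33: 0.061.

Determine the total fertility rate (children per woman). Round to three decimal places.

Sum of ASFRs = 0.059 + 0.064 + 0.065 + 0.086 + 0.088 + 0.085 + 0.074 + 0.092 + 0.081 + 0.079 + 0.061 = 0.834
TFR = 0.834

0.834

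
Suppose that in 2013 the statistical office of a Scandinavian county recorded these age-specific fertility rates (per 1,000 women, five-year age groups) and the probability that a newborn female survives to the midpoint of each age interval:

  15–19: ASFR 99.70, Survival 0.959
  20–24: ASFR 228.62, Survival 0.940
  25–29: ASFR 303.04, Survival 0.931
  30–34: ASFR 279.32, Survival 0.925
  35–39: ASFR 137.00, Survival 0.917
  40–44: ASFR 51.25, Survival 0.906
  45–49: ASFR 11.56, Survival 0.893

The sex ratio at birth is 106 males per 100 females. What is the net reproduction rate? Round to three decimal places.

Proportion female at birth = 100 / (100 + 106) = 0.48544.
Each age group contributes 5 × ASFR × survival:
  15–19: 5 × 99.70/1000 × 0.959 = 0.47806
  20–24: 5 × 228.62/1000 × 0.940 = 1.07451
  25–29: 5 × 303.04/1000 × 0.931 = 1.41065
  30–34: 5 × 279.32/1000 × 0.925 = 1.29186
  35–39: 5 × 137.00/1000 × 0.917 = 0.62815
  40–44: 5 × 51.25/1000 × 0.906 = 0.23216
  45–49: 5 × 11.56/1000 × 0.893 = 0.05162
Sum = 5.16701
NRR = 0.48544 × 5.16701 = 2.50827

2.508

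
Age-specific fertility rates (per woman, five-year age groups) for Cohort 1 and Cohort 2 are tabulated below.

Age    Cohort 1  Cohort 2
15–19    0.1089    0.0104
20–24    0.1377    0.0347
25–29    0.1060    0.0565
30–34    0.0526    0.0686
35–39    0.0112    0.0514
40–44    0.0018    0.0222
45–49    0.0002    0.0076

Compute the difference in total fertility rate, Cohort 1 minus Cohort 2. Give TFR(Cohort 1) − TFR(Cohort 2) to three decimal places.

0.835

Cohort 1:
  Sum of ASFRs = 0.1089 + 0.1377 + 0.1060 + 0.0526 + 0.0112 + 0.0018 + 0.0002 = 0.4184
  TFR = 5 × 0.4184 = 2.092
Cohort 2:
  Sum of ASFRs = 0.0104 + 0.0347 + 0.0565 + 0.0686 + 0.0514 + 0.0222 + 0.0076 = 0.2514
  TFR = 5 × 0.2514 = 1.257
Difference = 2.092 − 1.257 = 0.835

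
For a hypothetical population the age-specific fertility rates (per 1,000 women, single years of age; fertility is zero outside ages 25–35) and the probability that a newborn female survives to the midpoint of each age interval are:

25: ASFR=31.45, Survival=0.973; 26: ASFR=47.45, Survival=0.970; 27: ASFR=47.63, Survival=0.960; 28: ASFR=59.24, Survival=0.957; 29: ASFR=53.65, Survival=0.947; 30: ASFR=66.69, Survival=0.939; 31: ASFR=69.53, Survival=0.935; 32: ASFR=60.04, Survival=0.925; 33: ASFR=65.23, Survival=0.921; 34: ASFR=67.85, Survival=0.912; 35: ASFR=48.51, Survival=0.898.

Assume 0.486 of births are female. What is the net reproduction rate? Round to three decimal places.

Proportion female at birth = 0.486.
Survival-weighted fertility by age (1·fₓ·Sₓ):
  25: 1 × 31.45/1000 × 0.973 = 0.03060
  26: 1 × 47.45/1000 × 0.970 = 0.04603
  27: 1 × 47.63/1000 × 0.960 = 0.04572
  28: 1 × 59.24/1000 × 0.957 = 0.05669
  29: 1 × 53.65/1000 × 0.947 = 0.05081
  30: 1 × 66.69/1000 × 0.939 = 0.06262
  31: 1 × 69.53/1000 × 0.935 = 0.06501
  32: 1 × 60.04/1000 × 0.925 = 0.05554
  33: 1 × 65.23/1000 × 0.921 = 0.06008
  34: 1 × 67.85/1000 × 0.912 = 0.06188
  35: 1 × 48.51/1000 × 0.898 = 0.04356
Sum = 0.57854
NRR = 0.486 × 0.57854 = 0.28117
NRR < 1, so the cohort does not fully replace itself.

0.281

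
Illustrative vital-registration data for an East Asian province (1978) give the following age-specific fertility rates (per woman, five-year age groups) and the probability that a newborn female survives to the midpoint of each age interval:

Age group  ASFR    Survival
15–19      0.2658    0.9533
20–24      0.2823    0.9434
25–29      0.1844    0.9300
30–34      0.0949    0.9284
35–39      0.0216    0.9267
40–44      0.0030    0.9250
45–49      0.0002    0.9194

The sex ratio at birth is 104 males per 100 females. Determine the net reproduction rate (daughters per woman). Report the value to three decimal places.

1.966

Proportion female at birth = 100 / (100 + 104) = 0.49020.
Each age group contributes 5 × ASFR × survival:
  15–19: 5 × 0.2658 × 0.9533 = 1.26694
  20–24: 5 × 0.2823 × 0.9434 = 1.33161
  25–29: 5 × 0.1844 × 0.9300 = 0.85746
  30–34: 5 × 0.0949 × 0.9284 = 0.44053
  35–39: 5 × 0.0216 × 0.9267 = 0.10008
  40–44: 5 × 0.0030 × 0.9250 = 0.01388
  45–49: 5 × 0.0002 × 0.9194 = 0.00092
Sum = 4.01142
NRR = 0.49020 × 4.01142 = 1.96640
An NRR exceeding 1 indicates intrinsic growth under these rates.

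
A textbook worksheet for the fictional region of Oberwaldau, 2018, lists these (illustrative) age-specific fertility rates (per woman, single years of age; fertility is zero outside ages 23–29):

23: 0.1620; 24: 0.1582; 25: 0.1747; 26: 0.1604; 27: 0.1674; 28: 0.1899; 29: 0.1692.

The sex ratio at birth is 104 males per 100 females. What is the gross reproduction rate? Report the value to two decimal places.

0.58

Proportion female at birth = 100 / (100 + 104) = 0.49020.
Sum of ASFRs = 0.1620 + 0.1582 + 0.1747 + 0.1604 + 0.1674 + 0.1899 + 0.1692 = 1.1818
TFR = 1.1818
GRR = 0.49020 × 1.1818 = 0.57932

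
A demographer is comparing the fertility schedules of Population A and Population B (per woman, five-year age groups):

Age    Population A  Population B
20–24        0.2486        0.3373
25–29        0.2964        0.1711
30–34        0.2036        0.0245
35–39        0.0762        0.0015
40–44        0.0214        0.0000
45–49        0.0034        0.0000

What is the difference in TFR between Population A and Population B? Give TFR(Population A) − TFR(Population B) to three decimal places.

Population A:
  Sum of ASFRs = 0.2486 + 0.2964 + 0.2036 + 0.0762 + 0.0214 + 0.0034 = 0.8496
  TFR = 5 × 0.8496 = 4.248
Population B:
  Sum of ASFRs = 0.3373 + 0.1711 + 0.0245 + 0.0015 + 0.0000 + 0.0000 = 0.5344
  TFR = 5 × 0.5344 = 2.672
Difference = 4.248 − 2.672 = 1.576

1.576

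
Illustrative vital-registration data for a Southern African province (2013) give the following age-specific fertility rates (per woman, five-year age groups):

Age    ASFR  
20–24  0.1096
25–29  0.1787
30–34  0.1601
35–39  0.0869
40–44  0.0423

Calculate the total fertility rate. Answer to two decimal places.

2.89

Sum of ASFRs = 0.1096 + 0.1787 + 0.1601 + 0.0869 + 0.0423 = 0.5776
TFR = 5 × 0.5776 = 2.888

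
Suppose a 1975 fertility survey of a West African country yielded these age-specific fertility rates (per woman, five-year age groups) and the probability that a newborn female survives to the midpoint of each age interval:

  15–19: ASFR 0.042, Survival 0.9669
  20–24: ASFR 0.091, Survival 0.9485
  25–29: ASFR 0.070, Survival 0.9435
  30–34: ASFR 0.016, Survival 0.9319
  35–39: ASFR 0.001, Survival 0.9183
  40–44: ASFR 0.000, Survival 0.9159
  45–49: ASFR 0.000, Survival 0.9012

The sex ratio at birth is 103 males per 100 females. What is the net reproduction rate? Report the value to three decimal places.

Proportion female at birth = 100 / (100 + 103) = 0.49261.
Weighting each age-specific rate by interval width and survival:
  15–19: 5 × 0.042 × 0.9669 = 0.20305
  20–24: 5 × 0.091 × 0.9485 = 0.43157
  25–29: 5 × 0.070 × 0.9435 = 0.33023
  30–34: 5 × 0.016 × 0.9319 = 0.07455
  35–39: 5 × 0.001 × 0.9183 = 0.00459
  40–44: 5 × 0.000 × 0.9159 = 0.00000
  45–49: 5 × 0.000 × 0.9012 = 0.00000
Sum = 1.04399
NRR = 0.49261 × 1.04399 = 0.51428

0.514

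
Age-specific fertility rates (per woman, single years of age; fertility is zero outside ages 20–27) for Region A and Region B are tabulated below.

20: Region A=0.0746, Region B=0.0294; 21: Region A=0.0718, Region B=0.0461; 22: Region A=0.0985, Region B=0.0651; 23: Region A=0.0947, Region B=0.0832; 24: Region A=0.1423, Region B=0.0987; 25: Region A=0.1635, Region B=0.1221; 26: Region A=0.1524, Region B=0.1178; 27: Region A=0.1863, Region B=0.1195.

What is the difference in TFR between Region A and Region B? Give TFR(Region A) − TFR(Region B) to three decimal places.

Region A:
  Sum of ASFRs = 0.0746 + 0.0718 + 0.0985 + 0.0947 + 0.1423 + 0.1635 + 0.1524 + 0.1863 = 0.9841
  TFR = 0.9841
Region B:
  Sum of ASFRs = 0.0294 + 0.0461 + 0.0651 + 0.0832 + 0.0987 + 0.1221 + 0.1178 + 0.1195 = 0.6819
  TFR = 0.6819
Difference = 0.9841 − 0.6819 = 0.3022

0.302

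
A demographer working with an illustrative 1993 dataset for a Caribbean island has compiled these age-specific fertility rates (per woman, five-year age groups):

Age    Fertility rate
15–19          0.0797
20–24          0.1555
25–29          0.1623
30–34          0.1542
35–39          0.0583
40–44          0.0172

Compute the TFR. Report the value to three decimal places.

Sum of ASFRs = 0.0797 + 0.1555 + 0.1623 + 0.1542 + 0.0583 + 0.0172 = 0.6272
TFR = 5 × 0.6272 = 3.136

3.136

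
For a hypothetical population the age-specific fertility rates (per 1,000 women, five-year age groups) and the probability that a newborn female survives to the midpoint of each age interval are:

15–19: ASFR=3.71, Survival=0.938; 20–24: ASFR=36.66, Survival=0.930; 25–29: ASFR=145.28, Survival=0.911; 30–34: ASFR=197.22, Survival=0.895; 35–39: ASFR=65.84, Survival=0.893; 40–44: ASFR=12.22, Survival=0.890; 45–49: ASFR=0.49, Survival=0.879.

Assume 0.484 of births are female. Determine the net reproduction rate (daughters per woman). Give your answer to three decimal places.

Proportion female at birth = 0.484.
Each age group contributes 5 × ASFR × survival:
  15–19: 5 × 3.71/1000 × 0.938 = 0.01740
  20–24: 5 × 36.66/1000 × 0.930 = 0.17047
  25–29: 5 × 145.28/1000 × 0.911 = 0.66175
  30–34: 5 × 197.22/1000 × 0.895 = 0.88256
  35–39: 5 × 65.84/1000 × 0.893 = 0.29398
  40–44: 5 × 12.22/1000 × 0.890 = 0.05438
  45–49: 5 × 0.49/1000 × 0.879 = 0.00215
Sum = 2.08269
NRR = 0.484 × 2.08269 = 1.00802

1.008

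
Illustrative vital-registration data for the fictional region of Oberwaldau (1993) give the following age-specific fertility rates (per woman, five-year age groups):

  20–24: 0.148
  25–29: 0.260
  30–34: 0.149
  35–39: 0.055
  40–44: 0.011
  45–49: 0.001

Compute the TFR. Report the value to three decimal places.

3.120

Sum of ASFRs = 0.148 + 0.260 + 0.149 + 0.055 + 0.011 + 0.001 = 0.624
TFR = 5 × 0.624 = 3.12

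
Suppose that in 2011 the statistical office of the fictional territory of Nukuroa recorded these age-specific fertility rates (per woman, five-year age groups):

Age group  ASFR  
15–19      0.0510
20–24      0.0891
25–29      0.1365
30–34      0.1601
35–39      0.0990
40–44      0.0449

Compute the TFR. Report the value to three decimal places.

Sum of ASFRs = 0.0510 + 0.0891 + 0.1365 + 0.1601 + 0.0990 + 0.0449 = 0.5806
TFR = 5 × 0.5806 = 2.903

2.903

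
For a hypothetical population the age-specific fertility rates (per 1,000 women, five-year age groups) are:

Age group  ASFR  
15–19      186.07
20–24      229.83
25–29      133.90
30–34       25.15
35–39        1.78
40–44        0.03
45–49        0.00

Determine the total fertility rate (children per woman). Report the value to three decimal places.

Sum of ASFRs = 186.07 + 229.83 + 133.90 + 25.15 + 1.78 + 0.03 + 0.00 = 576.76
TFR = 5 × 576.76 / 1000 = 2.8838

2.884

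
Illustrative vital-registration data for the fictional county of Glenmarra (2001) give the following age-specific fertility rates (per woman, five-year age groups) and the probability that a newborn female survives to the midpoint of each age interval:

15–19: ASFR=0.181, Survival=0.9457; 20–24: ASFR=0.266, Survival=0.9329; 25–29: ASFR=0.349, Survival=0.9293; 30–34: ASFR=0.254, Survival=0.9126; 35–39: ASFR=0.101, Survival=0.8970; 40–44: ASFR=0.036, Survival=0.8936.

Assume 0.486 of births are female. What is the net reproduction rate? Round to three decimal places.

Proportion female at birth = 0.486.
Per-age-group product (5 × ASFR × survival probability):
  15–19: 5 × 0.181 × 0.9457 = 0.85586
  20–24: 5 × 0.266 × 0.9329 = 1.24076
  25–29: 5 × 0.349 × 0.9293 = 1.62163
  30–34: 5 × 0.254 × 0.9126 = 1.15900
  35–39: 5 × 0.101 × 0.8970 = 0.45299
  40–44: 5 × 0.036 × 0.8936 = 0.16085
Sum = 5.49109
NRR = 0.486 × 5.49109 = 2.66867

2.669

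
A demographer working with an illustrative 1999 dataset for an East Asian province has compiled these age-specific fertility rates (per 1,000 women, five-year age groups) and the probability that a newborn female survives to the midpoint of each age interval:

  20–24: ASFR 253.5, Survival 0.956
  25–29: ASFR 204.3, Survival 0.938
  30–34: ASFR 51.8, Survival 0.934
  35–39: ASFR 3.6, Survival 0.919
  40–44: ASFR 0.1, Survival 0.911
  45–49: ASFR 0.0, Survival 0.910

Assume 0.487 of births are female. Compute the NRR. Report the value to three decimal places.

1.183

Proportion female at birth = 0.487.
Per-age-group product (5 × ASFR × survival probability):
  20–24: 5 × 253.5/1000 × 0.956 = 1.21173
  25–29: 5 × 204.3/1000 × 0.938 = 0.95817
  30–34: 5 × 51.8/1000 × 0.934 = 0.24191
  35–39: 5 × 3.6/1000 × 0.919 = 0.01654
  40–44: 5 × 0.1/1000 × 0.911 = 0.00046
  45–49: 5 × 0.0/1000 × 0.910 = 0.00000
Sum = 2.42881
NRR = 0.487 × 2.42881 = 1.18283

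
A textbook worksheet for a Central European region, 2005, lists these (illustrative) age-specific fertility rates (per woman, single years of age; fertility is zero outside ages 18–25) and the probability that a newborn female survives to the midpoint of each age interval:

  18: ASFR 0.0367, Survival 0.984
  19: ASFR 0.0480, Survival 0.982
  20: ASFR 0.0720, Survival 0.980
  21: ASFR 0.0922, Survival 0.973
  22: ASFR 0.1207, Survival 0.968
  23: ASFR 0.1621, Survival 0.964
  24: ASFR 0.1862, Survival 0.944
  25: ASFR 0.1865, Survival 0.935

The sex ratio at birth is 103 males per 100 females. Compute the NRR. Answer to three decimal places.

0.427

Proportion female at birth = 100 / (100 + 103) = 0.49261.
Per-age-group product (1 × ASFR × survival probability):
  18: 1 × 0.0367 × 0.984 = 0.03611
  19: 1 × 0.0480 × 0.982 = 0.04714
  20: 1 × 0.0720 × 0.980 = 0.07056
  21: 1 × 0.0922 × 0.973 = 0.08971
  22: 1 × 0.1207 × 0.968 = 0.11684
  23: 1 × 0.1621 × 0.964 = 0.15626
  24: 1 × 0.1862 × 0.944 = 0.17577
  25: 1 × 0.1865 × 0.935 = 0.17438
Sum = 0.86677
NRR = 0.49261 × 0.86677 = 0.42698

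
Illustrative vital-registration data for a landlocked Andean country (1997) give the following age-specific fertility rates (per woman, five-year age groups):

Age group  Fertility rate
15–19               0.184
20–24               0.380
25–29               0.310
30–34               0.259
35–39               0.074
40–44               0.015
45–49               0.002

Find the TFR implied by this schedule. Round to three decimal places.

Sum of ASFRs = 0.184 + 0.380 + 0.310 + 0.259 + 0.074 + 0.015 + 0.002 = 1.224
TFR = 5 × 1.224 = 6.12

6.120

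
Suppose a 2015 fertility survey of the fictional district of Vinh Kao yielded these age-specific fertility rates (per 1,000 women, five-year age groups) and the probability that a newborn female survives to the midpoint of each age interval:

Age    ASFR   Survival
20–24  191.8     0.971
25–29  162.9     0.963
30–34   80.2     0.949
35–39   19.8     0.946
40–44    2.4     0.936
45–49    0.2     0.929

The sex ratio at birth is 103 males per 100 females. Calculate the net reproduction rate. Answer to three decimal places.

Proportion female at birth = 100 / (100 + 103) = 0.49261.
Survival-weighted fertility by age (5·fₓ·Sₓ):
  20–24: 5 × 191.8/1000 × 0.971 = 0.93119
  25–29: 5 × 162.9/1000 × 0.963 = 0.78436
  30–34: 5 × 80.2/1000 × 0.949 = 0.38055
  35–39: 5 × 19.8/1000 × 0.946 = 0.09365
  40–44: 5 × 2.4/1000 × 0.936 = 0.01123
  45–49: 5 × 0.2/1000 × 0.929 = 0.00093
Sum = 2.20191
NRR = 0.49261 × 2.20191 = 1.08468

1.085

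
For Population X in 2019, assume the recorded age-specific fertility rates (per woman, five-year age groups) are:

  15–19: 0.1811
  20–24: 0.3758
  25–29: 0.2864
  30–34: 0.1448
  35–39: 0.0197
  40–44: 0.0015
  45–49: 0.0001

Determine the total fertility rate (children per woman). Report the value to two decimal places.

5.05

Sum of ASFRs = 0.1811 + 0.3758 + 0.2864 + 0.1448 + 0.0197 + 0.0015 + 0.0001 = 1.0094
TFR = 5 × 1.0094 = 5.047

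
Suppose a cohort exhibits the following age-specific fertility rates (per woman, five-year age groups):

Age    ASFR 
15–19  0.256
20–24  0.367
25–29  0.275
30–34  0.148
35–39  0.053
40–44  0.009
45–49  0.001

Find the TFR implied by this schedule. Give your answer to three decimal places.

Sum of ASFRs = 0.256 + 0.367 + 0.275 + 0.148 + 0.053 + 0.009 + 0.001 = 1.109
TFR = 5 × 1.109 = 5.545

5.545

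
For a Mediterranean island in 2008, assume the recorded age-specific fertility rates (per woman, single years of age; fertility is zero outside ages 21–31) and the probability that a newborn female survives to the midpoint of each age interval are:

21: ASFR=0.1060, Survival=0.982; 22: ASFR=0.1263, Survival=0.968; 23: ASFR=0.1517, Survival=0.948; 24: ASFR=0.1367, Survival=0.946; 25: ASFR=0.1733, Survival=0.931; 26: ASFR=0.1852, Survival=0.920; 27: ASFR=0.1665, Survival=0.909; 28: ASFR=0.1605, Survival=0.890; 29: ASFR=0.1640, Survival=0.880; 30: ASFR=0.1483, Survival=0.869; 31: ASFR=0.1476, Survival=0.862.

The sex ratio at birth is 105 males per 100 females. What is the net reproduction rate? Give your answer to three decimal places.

Proportion female at birth = 100 / (100 + 105) = 0.48780.
Each age group contributes 1 × ASFR × survival:
  21: 1 × 0.1060 × 0.982 = 0.10409
  22: 1 × 0.1263 × 0.968 = 0.12226
  23: 1 × 0.1517 × 0.948 = 0.14381
  24: 1 × 0.1367 × 0.946 = 0.12932
  25: 1 × 0.1733 × 0.931 = 0.16134
  26: 1 × 0.1852 × 0.920 = 0.17038
  27: 1 × 0.1665 × 0.909 = 0.15135
  28: 1 × 0.1605 × 0.890 = 0.14285
  29: 1 × 0.1640 × 0.880 = 0.14432
  30: 1 × 0.1483 × 0.869 = 0.12887
  31: 1 × 0.1476 × 0.862 = 0.12723
Sum = 1.52582
NRR = 0.48780 × 1.52582 = 0.74429
With NRR below 1 the population is below replacement fertility.

0.744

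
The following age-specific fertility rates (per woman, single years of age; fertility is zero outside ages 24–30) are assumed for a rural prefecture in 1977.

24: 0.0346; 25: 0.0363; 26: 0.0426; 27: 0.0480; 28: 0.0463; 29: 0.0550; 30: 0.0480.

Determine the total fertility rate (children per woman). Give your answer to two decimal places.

0.31

Sum of ASFRs = 0.0346 + 0.0363 + 0.0426 + 0.0480 + 0.0463 + 0.0550 + 0.0480 = 0.3108
TFR = 0.3108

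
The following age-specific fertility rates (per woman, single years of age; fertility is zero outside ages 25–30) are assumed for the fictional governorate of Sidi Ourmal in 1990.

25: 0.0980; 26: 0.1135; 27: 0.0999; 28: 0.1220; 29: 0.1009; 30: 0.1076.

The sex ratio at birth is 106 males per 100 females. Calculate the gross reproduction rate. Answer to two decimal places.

0.31

Proportion female at birth = 100 / (100 + 106) = 0.48544.
Sum of ASFRs = 0.0980 + 0.1135 + 0.0999 + 0.1220 + 0.1009 + 0.1076 = 0.6419
TFR = 0.6419
GRR = 0.48544 × 0.6419 = 0.31160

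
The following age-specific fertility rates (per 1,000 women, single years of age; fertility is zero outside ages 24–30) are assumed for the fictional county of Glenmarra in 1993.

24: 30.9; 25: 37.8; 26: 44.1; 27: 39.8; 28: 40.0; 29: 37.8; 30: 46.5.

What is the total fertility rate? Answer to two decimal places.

Sum of ASFRs = 30.9 + 37.8 + 44.1 + 39.8 + 40.0 + 37.8 + 46.5 = 276.9
TFR = 276.9 / 1000 = 0.2769

0.28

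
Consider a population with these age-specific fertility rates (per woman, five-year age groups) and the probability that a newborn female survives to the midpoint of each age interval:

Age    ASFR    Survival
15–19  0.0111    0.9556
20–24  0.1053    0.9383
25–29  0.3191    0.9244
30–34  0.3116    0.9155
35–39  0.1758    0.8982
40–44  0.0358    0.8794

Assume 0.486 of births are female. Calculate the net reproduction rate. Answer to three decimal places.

2.136

Proportion female at birth = 0.486.
Survival-weighted fertility by age (5·fₓ·Sₓ):
  15–19: 5 × 0.0111 × 0.9556 = 0.05304
  20–24: 5 × 0.1053 × 0.9383 = 0.49401
  25–29: 5 × 0.3191 × 0.9244 = 1.47488
  30–34: 5 × 0.3116 × 0.9155 = 1.42635
  35–39: 5 × 0.1758 × 0.8982 = 0.78952
  40–44: 5 × 0.0358 × 0.8794 = 0.15741
Sum = 4.39521
NRR = 0.486 × 4.39521 = 2.13607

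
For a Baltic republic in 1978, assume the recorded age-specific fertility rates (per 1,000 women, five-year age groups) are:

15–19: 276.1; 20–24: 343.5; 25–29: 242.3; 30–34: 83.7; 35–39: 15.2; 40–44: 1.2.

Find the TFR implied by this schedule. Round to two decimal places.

4.81

Sum of ASFRs = 276.1 + 343.5 + 242.3 + 83.7 + 15.2 + 1.2 = 962.0
TFR = 5 × 962.0 / 1000 = 4.81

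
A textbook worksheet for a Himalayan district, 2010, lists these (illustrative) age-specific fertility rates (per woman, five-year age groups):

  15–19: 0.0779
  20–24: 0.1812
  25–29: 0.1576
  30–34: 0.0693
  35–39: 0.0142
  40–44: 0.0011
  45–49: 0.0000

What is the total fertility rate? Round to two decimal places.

Sum of ASFRs = 0.0779 + 0.1812 + 0.1576 + 0.0693 + 0.0142 + 0.0011 + 0.0000 = 0.5013
TFR = 5 × 0.5013 = 2.5065

2.51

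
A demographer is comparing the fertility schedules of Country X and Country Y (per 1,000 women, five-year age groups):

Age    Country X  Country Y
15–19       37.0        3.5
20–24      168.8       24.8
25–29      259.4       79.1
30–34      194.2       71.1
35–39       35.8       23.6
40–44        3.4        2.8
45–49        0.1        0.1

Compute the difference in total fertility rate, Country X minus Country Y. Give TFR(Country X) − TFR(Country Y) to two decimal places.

Country X:
  Sum of ASFRs = 37.0 + 168.8 + 259.4 + 194.2 + 35.8 + 3.4 + 0.1 = 698.7
  TFR = 5 × 698.7 / 1000 = 3.4935
Country Y:
  Sum of ASFRs = 3.5 + 24.8 + 79.1 + 71.1 + 23.6 + 2.8 + 0.1 = 205.0
  TFR = 5 × 205.0 / 1000 = 1.025
Difference = 3.4935 − 1.025 = 2.4685

2.47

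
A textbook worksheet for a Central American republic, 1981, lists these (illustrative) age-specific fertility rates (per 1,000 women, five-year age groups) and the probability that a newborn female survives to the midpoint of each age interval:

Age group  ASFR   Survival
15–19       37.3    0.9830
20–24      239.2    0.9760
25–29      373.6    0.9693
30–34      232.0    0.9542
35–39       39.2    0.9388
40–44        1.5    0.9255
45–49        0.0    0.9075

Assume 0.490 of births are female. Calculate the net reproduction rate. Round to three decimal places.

2.185

Proportion female at birth = 0.490.
Per-age-group product (5 × ASFR × survival probability):
  15–19: 5 × 37.3/1000 × 0.9830 = 0.18333
  20–24: 5 × 239.2/1000 × 0.9760 = 1.16730
  25–29: 5 × 373.6/1000 × 0.9693 = 1.81065
  30–34: 5 × 232.0/1000 × 0.9542 = 1.10687
  35–39: 5 × 39.2/1000 × 0.9388 = 0.18400
  40–44: 5 × 1.5/1000 × 0.9255 = 0.00694
  45–49: 5 × 0.0/1000 × 0.9075 = 0.00000
Sum = 4.45909
NRR = 0.490 × 4.45909 = 2.18495
With NRR above 1 the population is above replacement fertility.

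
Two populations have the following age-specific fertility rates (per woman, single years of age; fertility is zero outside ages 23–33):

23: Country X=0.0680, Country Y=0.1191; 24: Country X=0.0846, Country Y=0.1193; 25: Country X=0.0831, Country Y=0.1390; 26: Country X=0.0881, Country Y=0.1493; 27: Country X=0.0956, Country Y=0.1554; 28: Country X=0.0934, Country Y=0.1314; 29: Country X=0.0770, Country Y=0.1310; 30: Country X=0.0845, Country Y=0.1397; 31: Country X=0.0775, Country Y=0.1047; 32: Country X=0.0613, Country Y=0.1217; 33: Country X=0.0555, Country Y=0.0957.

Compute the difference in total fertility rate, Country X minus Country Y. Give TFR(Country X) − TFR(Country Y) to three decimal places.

-0.538

Country X:
  Sum of ASFRs = 0.0680 + 0.0846 + 0.0831 + 0.0881 + 0.0956 + 0.0934 + 0.0770 + 0.0845 + 0.0775 + 0.0613 + 0.0555 = 0.8686
  TFR = 0.8686
Country Y:
  Sum of ASFRs = 0.1191 + 0.1193 + 0.1390 + 0.1493 + 0.1554 + 0.1314 + 0.1310 + 0.1397 + 0.1047 + 0.1217 + 0.0957 = 1.4063
  TFR = 1.4063
Difference = 0.8686 − 1.4063 = -0.5377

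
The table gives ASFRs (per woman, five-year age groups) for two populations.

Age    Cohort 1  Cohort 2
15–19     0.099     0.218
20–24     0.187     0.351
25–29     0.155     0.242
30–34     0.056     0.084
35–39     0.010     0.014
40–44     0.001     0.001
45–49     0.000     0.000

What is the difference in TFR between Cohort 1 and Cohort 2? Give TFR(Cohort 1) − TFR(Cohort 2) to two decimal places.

Cohort 1:
  Sum of ASFRs = 0.099 + 0.187 + 0.155 + 0.056 + 0.010 + 0.001 + 0.000 = 0.508
  TFR = 5 × 0.508 = 2.54
Cohort 2:
  Sum of ASFRs = 0.218 + 0.351 + 0.242 + 0.084 + 0.014 + 0.001 + 0.000 = 0.910
  TFR = 5 × 0.910 = 4.55
Difference = 2.54 − 4.55 = -2.01

-2.01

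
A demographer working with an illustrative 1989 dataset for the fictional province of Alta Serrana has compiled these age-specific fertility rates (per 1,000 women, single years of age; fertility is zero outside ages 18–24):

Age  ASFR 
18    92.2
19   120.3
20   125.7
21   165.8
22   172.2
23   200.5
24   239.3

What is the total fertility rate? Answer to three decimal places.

1.116

Sum of ASFRs = 92.2 + 120.3 + 125.7 + 165.8 + 172.2 + 200.5 + 239.3 = 1116.0
TFR = 1116.0 / 1000 = 1.116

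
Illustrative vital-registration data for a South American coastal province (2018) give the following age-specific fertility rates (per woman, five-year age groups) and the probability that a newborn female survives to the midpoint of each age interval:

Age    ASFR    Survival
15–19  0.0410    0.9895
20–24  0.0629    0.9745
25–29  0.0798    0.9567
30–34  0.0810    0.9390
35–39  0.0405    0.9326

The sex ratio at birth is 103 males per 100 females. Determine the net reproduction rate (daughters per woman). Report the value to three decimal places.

0.719

Proportion female at birth = 100 / (100 + 103) = 0.49261.
Per-age-group product (5 × ASFR × survival probability):
  15–19: 5 × 0.0410 × 0.9895 = 0.20285
  20–24: 5 × 0.0629 × 0.9745 = 0.30648
  25–29: 5 × 0.0798 × 0.9567 = 0.38172
  30–34: 5 × 0.0810 × 0.9390 = 0.38030
  35–39: 5 × 0.0405 × 0.9326 = 0.18885
Sum = 1.46020
NRR = 0.49261 × 1.46020 = 0.71931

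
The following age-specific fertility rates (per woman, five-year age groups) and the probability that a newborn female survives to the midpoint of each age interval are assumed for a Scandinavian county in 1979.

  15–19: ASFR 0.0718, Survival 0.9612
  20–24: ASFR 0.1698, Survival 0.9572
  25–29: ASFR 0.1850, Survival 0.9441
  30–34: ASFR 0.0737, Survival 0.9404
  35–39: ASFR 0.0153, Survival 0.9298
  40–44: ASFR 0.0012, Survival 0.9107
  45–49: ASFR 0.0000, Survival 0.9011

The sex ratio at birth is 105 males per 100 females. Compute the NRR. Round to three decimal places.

1.197

Proportion female at birth = 100 / (100 + 105) = 0.48780.
Weighting each age-specific rate by interval width and survival:
  15–19: 5 × 0.0718 × 0.9612 = 0.34507
  20–24: 5 × 0.1698 × 0.9572 = 0.81266
  25–29: 5 × 0.1850 × 0.9441 = 0.87329
  30–34: 5 × 0.0737 × 0.9404 = 0.34654
  35–39: 5 × 0.0153 × 0.9298 = 0.07113
  40–44: 5 × 0.0012 × 0.9107 = 0.00546
  45–49: 5 × 0.0000 × 0.9011 = 0.00000
Sum = 2.45415
NRR = 0.48780 × 2.45415 = 1.19713
An NRR exceeding 1 indicates intrinsic growth under these rates.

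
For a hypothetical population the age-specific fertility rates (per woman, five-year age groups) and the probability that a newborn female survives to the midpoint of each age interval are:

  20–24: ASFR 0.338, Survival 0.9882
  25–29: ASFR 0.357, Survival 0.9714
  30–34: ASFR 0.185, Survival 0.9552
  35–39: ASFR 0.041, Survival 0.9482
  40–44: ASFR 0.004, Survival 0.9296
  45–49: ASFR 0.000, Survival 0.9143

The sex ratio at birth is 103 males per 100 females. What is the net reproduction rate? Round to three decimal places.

Proportion female at birth = 100 / (100 + 103) = 0.49261.
Each age group contributes 5 × ASFR × survival:
  20–24: 5 × 0.338 × 0.9882 = 1.67006
  25–29: 5 × 0.357 × 0.9714 = 1.73395
  30–34: 5 × 0.185 × 0.9552 = 0.88356
  35–39: 5 × 0.041 × 0.9482 = 0.19438
  40–44: 5 × 0.004 × 0.9296 = 0.01859
  45–49: 5 × 0.000 × 0.9143 = 0.00000
Sum = 4.50054
NRR = 0.49261 × 4.50054 = 2.21701

2.217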